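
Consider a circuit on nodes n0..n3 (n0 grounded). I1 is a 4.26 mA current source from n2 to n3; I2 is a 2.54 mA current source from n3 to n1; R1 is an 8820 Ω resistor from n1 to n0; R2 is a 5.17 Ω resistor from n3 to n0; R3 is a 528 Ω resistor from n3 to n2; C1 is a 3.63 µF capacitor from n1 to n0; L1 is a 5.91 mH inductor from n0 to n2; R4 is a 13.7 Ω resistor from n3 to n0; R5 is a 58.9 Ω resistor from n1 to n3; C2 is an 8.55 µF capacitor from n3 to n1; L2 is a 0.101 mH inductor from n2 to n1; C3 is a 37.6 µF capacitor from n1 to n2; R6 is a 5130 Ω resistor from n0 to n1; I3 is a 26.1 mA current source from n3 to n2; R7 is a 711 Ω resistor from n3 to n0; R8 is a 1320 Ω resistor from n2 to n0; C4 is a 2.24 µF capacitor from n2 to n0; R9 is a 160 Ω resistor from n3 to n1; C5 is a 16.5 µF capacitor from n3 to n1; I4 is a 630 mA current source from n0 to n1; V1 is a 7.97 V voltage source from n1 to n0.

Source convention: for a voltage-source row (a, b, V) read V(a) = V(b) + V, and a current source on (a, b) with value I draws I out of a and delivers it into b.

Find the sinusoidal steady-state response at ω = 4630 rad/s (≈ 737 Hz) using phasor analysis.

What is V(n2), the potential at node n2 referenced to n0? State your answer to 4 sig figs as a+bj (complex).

7.863+0.002019j V

Apply KCL at each of the 3 non-ground nodes and solve the resulting linear system.
Node n1: branches {I2, R1, C1, R5, C2, L2, C3, R6, R9, C5, I4, V1} → V_1 = 7.970+0.000j
Node n2: branches {I1, R3, L1, L2, C3, I3, R8, C4} → V_2 = 7.863+0.002019j
Node n3: branches {I1, I2, R2, R3, R4, R5, C2, I3, R7, R9, C5} → V_3 = 1.598+2.523j
Source currents: i(V1)=0.1935-0.6038j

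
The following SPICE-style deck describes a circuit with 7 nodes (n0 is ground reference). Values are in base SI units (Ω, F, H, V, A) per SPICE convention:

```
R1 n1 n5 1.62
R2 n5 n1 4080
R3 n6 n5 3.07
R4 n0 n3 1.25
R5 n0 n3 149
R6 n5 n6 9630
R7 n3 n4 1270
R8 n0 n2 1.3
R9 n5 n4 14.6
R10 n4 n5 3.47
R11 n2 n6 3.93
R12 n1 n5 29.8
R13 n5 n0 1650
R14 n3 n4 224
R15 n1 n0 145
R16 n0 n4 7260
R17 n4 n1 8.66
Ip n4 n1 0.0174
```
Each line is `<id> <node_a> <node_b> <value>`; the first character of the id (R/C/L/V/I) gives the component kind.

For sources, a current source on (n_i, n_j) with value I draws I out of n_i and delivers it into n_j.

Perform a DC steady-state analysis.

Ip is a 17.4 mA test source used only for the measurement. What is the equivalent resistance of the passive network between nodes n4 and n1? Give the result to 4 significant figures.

R_eq = 2.865 Ω

Element admittances at DC:
  Y(R1) = 0.6173 S between n1,n5
  Y(R2) = 0.0002451 S between n5,n1
  Y(R3) = 0.3257 S between n6,n5
  Y(R4) = 0.8000 S between n0,n3
  Y(R5) = 0.006711 S between n0,n3
  Y(R6) = 0.0001038 S between n5,n6
  Y(R7) = 0.0007874 S between n3,n4
  Y(R8) = 0.7692 S between n0,n2
  Y(R9) = 0.06849 S between n5,n4
  Y(R10) = 0.2882 S between n4,n5
  Y(R11) = 0.2545 S between n2,n6
  Y(R12) = 0.03356 S between n1,n5
  Y(R13) = 0.0006061 S between n5,n0
  Y(R14) = 0.004464 S between n3,n4
  Y(R15) = 0.006897 S between n1,n0
  Y(R16) = 0.0001377 S between n0,n4
  Y(R17) = 0.1155 S between n4,n1
  Ip: injects 0.0174 A into n1 (from n4)
Assemble and solve the 6×6 MNA system:
  V(n1)=0.01807  V(n2)=5.903e-05  V(n3)=-0.0002056  V(n4)=-0.03179  V(n5)=0.0003768  V(n6)=0.0002375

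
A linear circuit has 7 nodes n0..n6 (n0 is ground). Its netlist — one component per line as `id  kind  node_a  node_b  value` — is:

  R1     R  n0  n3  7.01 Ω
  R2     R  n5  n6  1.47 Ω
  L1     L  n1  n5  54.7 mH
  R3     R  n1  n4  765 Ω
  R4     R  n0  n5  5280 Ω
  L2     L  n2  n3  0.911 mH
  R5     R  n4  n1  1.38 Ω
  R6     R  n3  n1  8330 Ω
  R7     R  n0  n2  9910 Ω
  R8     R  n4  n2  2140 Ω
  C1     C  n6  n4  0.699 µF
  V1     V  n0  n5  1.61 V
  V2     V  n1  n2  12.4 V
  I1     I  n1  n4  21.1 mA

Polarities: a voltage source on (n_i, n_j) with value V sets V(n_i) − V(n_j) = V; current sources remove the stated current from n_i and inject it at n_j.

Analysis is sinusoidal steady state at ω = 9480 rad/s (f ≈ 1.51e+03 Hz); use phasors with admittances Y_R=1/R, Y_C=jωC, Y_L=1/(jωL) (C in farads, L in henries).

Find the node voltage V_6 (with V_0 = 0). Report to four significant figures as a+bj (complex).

-1.602+0.1420j V

Apply KCL at each of the 6 non-ground nodes and solve the resulting linear system.
Node n1: branches {L1, R3, R5, R6, V2, I1} → V_1 = 12.96-0.5310j
Node n2: branches {L2, R7, R8, V2} → V_2 = 0.5603-0.5310j
Node n3: branches {R1, L2, R6} → V_3 = -0.03066-0.4798j
Node n4: branches {R3, R5, R8, C1, I1} → V_4 = 12.97-0.6640j
Node n5: branches {R2, L1, R4, V1} → V_5 = -1.610+0.000j
Node n6: branches {R2, C1} → V_6 = -1.602+0.1420j
Source currents: i(V1)=-0.004622-0.06849j, i(V2)=-0.01168-0.06842j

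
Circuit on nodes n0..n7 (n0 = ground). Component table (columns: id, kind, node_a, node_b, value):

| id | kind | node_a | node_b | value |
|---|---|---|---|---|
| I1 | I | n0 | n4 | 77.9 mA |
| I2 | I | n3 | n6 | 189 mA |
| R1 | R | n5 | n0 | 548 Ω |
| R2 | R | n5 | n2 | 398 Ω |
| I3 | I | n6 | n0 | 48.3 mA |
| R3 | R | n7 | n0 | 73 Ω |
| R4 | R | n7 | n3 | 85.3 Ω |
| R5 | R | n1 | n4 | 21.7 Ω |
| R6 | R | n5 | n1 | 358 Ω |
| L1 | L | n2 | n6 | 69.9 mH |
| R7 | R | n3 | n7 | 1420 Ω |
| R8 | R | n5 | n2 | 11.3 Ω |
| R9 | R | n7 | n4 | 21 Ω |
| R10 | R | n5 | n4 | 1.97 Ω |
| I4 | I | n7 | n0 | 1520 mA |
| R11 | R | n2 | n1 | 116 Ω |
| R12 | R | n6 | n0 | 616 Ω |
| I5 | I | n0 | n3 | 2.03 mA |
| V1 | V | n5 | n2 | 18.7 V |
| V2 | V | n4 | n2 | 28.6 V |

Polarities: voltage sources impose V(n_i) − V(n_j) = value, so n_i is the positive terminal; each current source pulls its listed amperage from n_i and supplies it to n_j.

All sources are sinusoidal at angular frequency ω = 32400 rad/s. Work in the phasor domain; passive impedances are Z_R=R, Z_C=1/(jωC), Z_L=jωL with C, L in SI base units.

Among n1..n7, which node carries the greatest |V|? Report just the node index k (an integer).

2

Apply KCL at each of the 7 non-ground nodes and solve the resulting linear system.
Node n1: branches {R5, R6, R11} → V_1 = -101.3-6.925j
Node n2: branches {R2, L1, R8, R11, V1, V2} → V_2 = -125.1-6.925j
Node n3: branches {I2, R4, R7, I5} → V_3 = -117.9-5.378j
Node n4: branches {I1, R5, R9, R10, V2} → V_4 = -96.54-6.925j
Node n5: branches {R1, R2, R6, R8, R10, V1} → V_5 = -106.4-6.925j
Node n6: branches {I2, I3, L1, R12} → V_6 = 70.33+53.16j
Node n7: branches {R3, R4, R7, R9, I4} → V_7 = -102.8-5.378j
Source currents: i(V1)=3.532+0.01264j, i(V2)=-5.466+0.07367j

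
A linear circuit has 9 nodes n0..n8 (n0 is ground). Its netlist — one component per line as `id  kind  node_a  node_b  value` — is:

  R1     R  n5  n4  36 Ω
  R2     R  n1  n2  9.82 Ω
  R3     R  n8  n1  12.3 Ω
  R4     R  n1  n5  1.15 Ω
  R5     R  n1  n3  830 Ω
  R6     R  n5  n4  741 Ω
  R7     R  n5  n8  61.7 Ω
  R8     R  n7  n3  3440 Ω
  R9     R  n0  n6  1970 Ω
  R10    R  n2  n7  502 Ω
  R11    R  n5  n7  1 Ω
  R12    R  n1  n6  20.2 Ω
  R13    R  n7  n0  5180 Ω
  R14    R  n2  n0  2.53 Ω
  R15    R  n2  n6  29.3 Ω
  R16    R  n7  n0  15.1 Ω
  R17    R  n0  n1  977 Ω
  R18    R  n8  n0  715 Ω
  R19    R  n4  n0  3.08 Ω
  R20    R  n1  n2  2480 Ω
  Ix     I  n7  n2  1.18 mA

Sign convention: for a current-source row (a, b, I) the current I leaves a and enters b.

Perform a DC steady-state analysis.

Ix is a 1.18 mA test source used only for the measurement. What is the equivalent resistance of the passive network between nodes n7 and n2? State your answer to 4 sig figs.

R_eq = 5.845 Ω

MNA unknowns: 8 node voltages V₁..V_8
R1: Y=0.02778 on G[5,4]
R2: Y=0.1018 on G[1,2]
R3: Y=0.08130 on G[8,1]
R4: Y=0.8696 on G[1,5]
R5: Y=0.001205 on G[1,3]
R6: Y=0.001350 on G[5,4]
R7: Y=0.01621 on G[5,8]
R8: Y=0.0002907 on G[7,3]
R9: Y=0.0005076 on G[0,6]
R10: Y=0.001992 on G[2,7]
R11: Y=1.000 on G[5,7]
R12: Y=0.04950 on G[1,6]
R13: Y=0.0001931 on G[7,0]
R14: Y=0.3953 on G[2,0]
R15: Y=0.03413 on G[2,6]
R16: Y=0.06623 on G[7,0]
R17: Y=0.001024 on G[0,1]
R18: Y=0.001399 on G[8,0]
R19: Y=0.3247 on G[4,0]
R20: Y=0.0004032 on G[1,2]
Ix: z[7]−=0.00118, z[2]+=0.00118
solve → V1=-0.004057, V2=0.001294, V3=-0.004357, V4=-0.0003959, V5=-0.004809, V6=-0.001862, V7=-0.005603, V8=-0.004122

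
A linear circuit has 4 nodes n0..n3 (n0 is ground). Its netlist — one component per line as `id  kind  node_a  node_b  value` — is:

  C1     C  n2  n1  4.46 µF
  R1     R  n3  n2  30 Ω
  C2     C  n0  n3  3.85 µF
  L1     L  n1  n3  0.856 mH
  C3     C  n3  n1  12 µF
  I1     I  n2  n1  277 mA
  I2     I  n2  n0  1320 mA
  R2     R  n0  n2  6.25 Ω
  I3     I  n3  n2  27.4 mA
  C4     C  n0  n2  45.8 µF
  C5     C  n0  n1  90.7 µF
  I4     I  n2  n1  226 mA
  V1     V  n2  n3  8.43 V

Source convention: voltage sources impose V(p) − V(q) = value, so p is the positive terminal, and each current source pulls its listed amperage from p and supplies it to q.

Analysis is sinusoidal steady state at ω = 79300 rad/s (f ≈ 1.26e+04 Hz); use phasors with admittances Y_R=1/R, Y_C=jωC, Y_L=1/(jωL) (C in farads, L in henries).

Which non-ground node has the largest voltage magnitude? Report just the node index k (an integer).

MNA unknowns: 3 node voltages V₁..V_3 plus 1 source current (V1)
C1: Y=0.000+0.3537j on G[2,1]
R1: Y=0.03333+0.000j on G[3,2]
C2: Y=0.000+0.3053j on G[0,3]
L1: Y=0.000-0.01473j on G[1,3]
C3: Y=0.000+0.9516j on G[3,1]
I1: z[2]−=0.277, z[1]+=0.277
I2: z[2]−=1.32, z[0]+=1.32
R2: Y=0.1600+0.000j on G[0,2]
I3: z[3]−=0.0274, z[2]+=0.0274
C4: Y=0.000+3.632j on G[0,2]
C5: Y=0.000+7.193j on G[0,1]
I4: z[2]−=0.226, z[1]+=0.226
V1: row V2−V3=8.43, i_V1 at 2,3
solve → V1=-0.6527+0.002363j, V2=1.830+0.4053j, V3=-6.600+0.4053j
aux → i_V1=-0.7548-7.587j

3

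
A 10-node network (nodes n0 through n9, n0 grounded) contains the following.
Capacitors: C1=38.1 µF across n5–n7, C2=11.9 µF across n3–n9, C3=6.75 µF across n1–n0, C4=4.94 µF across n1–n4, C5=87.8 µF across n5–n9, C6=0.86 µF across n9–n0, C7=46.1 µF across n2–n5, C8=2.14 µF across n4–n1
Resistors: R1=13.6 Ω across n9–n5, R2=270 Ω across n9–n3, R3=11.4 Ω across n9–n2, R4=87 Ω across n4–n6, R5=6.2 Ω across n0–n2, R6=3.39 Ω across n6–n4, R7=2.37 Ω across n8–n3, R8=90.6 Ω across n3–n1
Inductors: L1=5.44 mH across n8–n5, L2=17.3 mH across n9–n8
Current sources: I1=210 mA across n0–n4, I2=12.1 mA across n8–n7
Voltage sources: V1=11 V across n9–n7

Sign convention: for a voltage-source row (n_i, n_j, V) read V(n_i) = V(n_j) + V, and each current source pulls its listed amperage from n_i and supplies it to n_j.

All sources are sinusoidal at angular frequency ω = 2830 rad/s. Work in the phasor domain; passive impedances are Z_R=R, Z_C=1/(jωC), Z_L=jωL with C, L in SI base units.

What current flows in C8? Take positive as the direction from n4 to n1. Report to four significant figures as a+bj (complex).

0.06347+0.000j A

MNA unknowns: 9 node voltages V₁..V_9 plus 1 source current (V1)
C1: Y=0.000+0.1078j on G[5,7]
C2: Y=0.000+0.03368j on G[3,9]
C3: Y=0.000+0.01910j on G[1,0]
R1: Y=0.07353+0.000j on G[9,5]
R2: Y=0.003704+0.000j on G[9,3]
R3: Y=0.08772+0.000j on G[9,2]
L1: Y=0.000-0.06496j on G[8,5]
R4: Y=0.01149+0.000j on G[4,6]
L2: Y=0.000-0.02043j on G[9,8]
C4: Y=0.000+0.01398j on G[1,4]
R5: Y=0.1613+0.000j on G[0,2]
R6: Y=0.2950+0.000j on G[6,4]
C5: Y=0.000+0.2485j on G[5,9]
I1: z[0]−=0.21, z[4]+=0.21
R7: Y=0.4219+0.000j on G[8,3]
C6: Y=0.000+0.002434j on G[9,0]
C7: Y=0.000+0.1305j on G[2,5]
C8: Y=0.000+0.006056j on G[4,1]
R8: Y=0.01104+0.000j on G[3,1]
I2: z[8]−=0.0121, z[7]+=0.0121
V1: row V9−V7=11, i_V1 at 9,7
solve → V1=4.913-8.178j, V2=0.3429-0.6054j, V3=0.04003+0.3257j, V4=4.913-18.66j, V5=-1.232-0.2122j, V6=4.913-18.66j, V7=-9.442+0.6237j, V8=-0.07699+0.4244j, V9=1.558+0.6237j
aux → i_V1=-0.1022-0.8852j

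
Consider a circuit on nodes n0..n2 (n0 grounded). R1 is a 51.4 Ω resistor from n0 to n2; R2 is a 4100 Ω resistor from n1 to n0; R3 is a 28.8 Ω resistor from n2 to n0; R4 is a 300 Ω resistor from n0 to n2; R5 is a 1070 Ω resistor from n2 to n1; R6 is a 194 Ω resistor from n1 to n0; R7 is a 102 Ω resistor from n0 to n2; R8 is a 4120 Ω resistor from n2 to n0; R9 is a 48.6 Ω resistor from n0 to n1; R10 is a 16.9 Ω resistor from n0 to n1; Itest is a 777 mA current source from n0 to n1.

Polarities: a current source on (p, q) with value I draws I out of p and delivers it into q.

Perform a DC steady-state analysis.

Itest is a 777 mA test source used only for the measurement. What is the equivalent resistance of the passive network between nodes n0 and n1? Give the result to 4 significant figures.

Apply KCL at each of the 2 non-ground nodes and solve the resulting linear system.
Node n1: branches {R2, R5, R6, R9, R10, Itest} → V_1 = 9.028
Node n2: branches {R1, R3, R4, R5, R7, R8} → V_2 = 0.1232

R_eq = 11.62 Ω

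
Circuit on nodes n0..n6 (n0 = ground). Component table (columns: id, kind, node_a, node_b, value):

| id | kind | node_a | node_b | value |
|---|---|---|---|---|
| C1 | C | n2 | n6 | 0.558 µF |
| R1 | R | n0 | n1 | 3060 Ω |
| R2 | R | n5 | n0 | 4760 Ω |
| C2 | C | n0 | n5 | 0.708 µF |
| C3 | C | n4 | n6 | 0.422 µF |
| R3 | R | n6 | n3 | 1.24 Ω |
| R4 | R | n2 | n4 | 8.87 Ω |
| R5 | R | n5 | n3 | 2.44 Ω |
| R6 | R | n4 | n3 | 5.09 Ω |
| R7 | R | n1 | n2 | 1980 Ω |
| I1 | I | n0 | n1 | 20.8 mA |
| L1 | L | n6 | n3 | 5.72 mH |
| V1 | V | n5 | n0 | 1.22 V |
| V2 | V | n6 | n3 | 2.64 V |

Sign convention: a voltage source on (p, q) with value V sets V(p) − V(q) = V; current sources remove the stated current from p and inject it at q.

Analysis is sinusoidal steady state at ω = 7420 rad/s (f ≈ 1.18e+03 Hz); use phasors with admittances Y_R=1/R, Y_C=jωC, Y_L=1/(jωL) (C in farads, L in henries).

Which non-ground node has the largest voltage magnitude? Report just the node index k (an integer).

Apply KCL at each of the 6 non-ground nodes and solve the resulting linear system.
Node n1: branches {R1, R7, I1} → V_1 = 25.88+0.1107j
Node n2: branches {C1, R4, R7} → V_2 = 1.434+0.1823j
Node n3: branches {R3, R5, R6, L1, V2} → V_3 = 1.250-8.827e-05j
Node n4: branches {C3, R4, R6} → V_4 = 1.318+0.09247j
Node n5: branches {R2, C2, R5, V1} → V_5 = 1.220+0.000j
Node n6: branches {C1, C3, R3, L1, V2} → V_6 = 3.890-8.827e-05j
Source currents: i(V1)=0.01209-0.006445j, i(V2)=-2.130+0.04398j

1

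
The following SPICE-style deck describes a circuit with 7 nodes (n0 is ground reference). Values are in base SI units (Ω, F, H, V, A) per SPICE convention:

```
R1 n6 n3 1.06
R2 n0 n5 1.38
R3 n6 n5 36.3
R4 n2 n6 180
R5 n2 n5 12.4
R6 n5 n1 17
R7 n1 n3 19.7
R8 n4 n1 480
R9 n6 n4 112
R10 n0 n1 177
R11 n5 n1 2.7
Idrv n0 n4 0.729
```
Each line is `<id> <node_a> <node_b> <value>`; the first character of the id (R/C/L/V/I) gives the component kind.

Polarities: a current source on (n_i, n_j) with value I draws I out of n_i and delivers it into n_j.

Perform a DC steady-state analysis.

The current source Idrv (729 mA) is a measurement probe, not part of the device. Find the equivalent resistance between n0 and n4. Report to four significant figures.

Apply KCL at each of the 6 non-ground nodes and solve the resulting linear system.
Node n1: branches {R6, R7, R8, R10, R11} → V_1 = 2.066
Node n2: branches {R4, R5} → V_2 = 1.493
Node n3: branches {R1, R7} → V_3 = 8.451
Node n4: branches {R8, R9, Idrv} → V_4 = 73.72
Node n5: branches {R2, R3, R5, R6, R11} → V_5 = 0.9899
Node n6: branches {R1, R3, R4, R9} → V_6 = 8.795

R_eq = 101.1 Ω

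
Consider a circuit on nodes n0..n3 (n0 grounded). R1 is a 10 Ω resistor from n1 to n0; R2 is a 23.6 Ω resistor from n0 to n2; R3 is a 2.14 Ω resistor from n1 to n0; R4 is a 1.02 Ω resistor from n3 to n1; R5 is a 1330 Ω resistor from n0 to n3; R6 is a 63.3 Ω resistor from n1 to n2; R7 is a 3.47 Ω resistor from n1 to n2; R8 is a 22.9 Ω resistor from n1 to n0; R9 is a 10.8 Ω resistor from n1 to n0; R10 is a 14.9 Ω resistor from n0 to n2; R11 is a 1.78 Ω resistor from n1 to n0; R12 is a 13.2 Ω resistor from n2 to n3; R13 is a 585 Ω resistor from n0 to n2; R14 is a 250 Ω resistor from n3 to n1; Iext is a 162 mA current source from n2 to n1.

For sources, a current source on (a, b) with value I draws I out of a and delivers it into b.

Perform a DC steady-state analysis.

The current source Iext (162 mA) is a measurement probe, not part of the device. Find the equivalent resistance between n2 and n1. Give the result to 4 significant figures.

MNA unknowns: 3 node voltages V₁..V_3
R1: Y=0.1000 on G[1,0]
R2: Y=0.04237 on G[0,2]
R3: Y=0.4673 on G[1,0]
R4: Y=0.9804 on G[3,1]
R5: Y=0.0007519 on G[0,3]
R6: Y=0.01580 on G[1,2]
R7: Y=0.2882 on G[1,2]
R8: Y=0.04367 on G[1,0]
R9: Y=0.09259 on G[1,0]
R10: Y=0.06711 on G[0,2]
R11: Y=0.5618 on G[1,0]
R12: Y=0.07576 on G[2,3]
R13: Y=0.001709 on G[0,2]
R14: Y=0.004000 on G[3,1]
Iext: z[2]−=0.162, z[1]+=0.162
solve → V1=0.02746, V2=-0.3125, V3=0.003164

R_eq = 2.098 Ω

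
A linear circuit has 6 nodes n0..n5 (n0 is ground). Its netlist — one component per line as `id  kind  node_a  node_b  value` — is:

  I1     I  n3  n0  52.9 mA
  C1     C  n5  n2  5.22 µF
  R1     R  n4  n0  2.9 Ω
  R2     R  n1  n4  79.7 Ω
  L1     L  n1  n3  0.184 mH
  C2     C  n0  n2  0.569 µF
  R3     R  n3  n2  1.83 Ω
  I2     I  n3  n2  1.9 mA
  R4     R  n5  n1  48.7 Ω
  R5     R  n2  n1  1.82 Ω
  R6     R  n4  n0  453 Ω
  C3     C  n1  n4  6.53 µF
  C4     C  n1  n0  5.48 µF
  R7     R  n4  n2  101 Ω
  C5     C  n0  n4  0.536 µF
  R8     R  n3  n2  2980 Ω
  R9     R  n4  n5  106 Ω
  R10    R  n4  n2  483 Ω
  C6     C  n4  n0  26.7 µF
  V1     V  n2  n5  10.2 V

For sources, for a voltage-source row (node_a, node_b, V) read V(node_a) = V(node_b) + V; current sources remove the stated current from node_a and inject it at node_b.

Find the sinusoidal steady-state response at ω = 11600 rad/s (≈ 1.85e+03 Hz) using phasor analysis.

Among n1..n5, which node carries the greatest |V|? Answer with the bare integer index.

5

Apply KCL at each of the 5 non-ground nodes and solve the resulting linear system.
Node n1: branches {R2, L1, R4, R5, C3, C4} → V_1 = -0.01422-0.1861j
Node n2: branches {C1, C2, R3, I2, R5, R7, R8, R10, V1} → V_2 = 0.2939-0.1130j
Node n3: branches {I1, L1, R3, I2, R8} → V_3 = 0.06952-0.04120j
Node n4: branches {R1, R2, R6, C3, R7, C5, R9, R10, C6} → V_4 = -0.1047+0.09229j
Node n5: branches {C1, R4, R9, V1} → V_5 = -9.906-0.1130j
Source currents: i(V1)=-0.2956-0.6181j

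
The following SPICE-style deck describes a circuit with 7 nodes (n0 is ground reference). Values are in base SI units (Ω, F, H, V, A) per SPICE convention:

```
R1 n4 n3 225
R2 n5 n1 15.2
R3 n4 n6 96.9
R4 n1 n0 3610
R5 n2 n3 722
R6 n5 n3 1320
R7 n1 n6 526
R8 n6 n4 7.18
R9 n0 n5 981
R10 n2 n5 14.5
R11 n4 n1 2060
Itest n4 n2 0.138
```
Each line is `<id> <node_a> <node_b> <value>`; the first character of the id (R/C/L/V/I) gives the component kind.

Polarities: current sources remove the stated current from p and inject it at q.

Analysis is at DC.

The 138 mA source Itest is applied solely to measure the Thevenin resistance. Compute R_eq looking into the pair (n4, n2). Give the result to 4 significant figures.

R_eq = 276.4 Ω

Apply KCL at each of the 6 non-ground nodes and solve the resulting linear system.
Node n1: branches {R2, R4, R7, R11} → V_1 = -0.9961
Node n2: branches {R5, R10, Itest} → V_2 = 1.751
Node n3: branches {R1, R5, R6} → V_3 = -24.15
Node n4: branches {R1, R3, R8, R11, Itest} → V_4 = -36.39
Node n5: branches {R2, R6, R9, R10} → V_5 = 0.2707
Node n6: branches {R3, R7, R8} → V_6 = -35.94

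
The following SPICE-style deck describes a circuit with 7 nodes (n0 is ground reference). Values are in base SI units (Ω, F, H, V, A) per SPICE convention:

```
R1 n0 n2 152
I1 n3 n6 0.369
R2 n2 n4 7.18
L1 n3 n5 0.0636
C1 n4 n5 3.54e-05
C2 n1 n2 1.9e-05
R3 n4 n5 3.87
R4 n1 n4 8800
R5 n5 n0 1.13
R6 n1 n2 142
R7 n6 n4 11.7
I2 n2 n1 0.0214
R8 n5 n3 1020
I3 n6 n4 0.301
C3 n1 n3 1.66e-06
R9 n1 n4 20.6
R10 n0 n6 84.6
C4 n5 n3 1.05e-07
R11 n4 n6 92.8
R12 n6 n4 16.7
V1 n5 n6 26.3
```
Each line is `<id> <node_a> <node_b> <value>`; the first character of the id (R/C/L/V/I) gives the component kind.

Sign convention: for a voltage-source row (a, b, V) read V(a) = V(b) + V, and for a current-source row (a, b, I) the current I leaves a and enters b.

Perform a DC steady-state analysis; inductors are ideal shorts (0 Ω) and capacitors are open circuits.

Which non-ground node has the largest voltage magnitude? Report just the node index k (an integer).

MNA unknowns: 6 node voltages V₁..V_6 plus 2 source currents (L1, V1)
R1: Y=0.006579 on G[0,2]
I1: z[3]−=0.369, z[6]+=0.369
R2: Y=0.1393 on G[2,4]
L1: row V3−V5=0, i_L1 at 3,5
C1: Y=0.000 on G[4,5]
C2: Y=0.000 on G[1,2]
R3: Y=0.2584 on G[4,5]
R4: Y=0.0001136 on G[1,4]
R5: Y=0.8850 on G[5,0]
R6: Y=0.007042 on G[1,2]
R7: Y=0.08547 on G[6,4]
I2: z[2]−=0.0214, z[1]+=0.0214
R8: Y=0.0009804 on G[5,3]
I3: z[6]−=0.301, z[4]+=0.301
C3: Y=0.000 on G[1,3]
R9: Y=0.04854 on G[1,4]
R10: Y=0.01182 on G[0,6]
C4: Y=0.000 on G[5,3]
R11: Y=0.01078 on G[4,6]
R12: Y=0.05988 on G[6,4]
V1: row V5−V6=26.3, i_V1 at 5,6
solve → V1=-8.222, V2=-8.387, V3=0.4082, V4=-8.638, V5=0.4082, V6=-25.89
aux → i_L1=-0.3690, i_V1=-3.068

6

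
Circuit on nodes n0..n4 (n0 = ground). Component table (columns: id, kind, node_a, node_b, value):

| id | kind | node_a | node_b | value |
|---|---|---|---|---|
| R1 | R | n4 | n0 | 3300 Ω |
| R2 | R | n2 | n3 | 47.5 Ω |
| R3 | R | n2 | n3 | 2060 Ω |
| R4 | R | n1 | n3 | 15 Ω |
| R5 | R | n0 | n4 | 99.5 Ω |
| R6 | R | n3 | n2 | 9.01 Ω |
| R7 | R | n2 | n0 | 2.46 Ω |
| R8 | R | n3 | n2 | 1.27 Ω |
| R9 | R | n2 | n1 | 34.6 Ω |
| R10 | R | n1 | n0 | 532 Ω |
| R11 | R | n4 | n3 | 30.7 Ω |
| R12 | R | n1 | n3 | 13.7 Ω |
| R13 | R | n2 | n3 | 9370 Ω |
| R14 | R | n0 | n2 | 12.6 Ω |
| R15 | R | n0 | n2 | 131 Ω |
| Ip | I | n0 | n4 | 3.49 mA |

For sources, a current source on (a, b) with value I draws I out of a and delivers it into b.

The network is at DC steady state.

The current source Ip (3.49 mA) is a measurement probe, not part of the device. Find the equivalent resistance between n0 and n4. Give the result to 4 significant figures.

R_eq = 25.02 Ω

Element admittances at DC:
  Y(R1) = 0.0003030 S between n4,n0
  Y(R2) = 0.02105 S between n2,n3
  Y(R3) = 0.0004854 S between n2,n3
  Y(R4) = 0.06667 S between n1,n3
  Y(R5) = 0.01005 S between n0,n4
  Y(R6) = 0.1110 S between n3,n2
  Y(R7) = 0.4065 S between n2,n0
  Y(R8) = 0.7874 S between n3,n2
  Y(R9) = 0.02890 S between n2,n1
  Y(R10) = 0.001880 S between n1,n0
  Y(R11) = 0.03257 S between n4,n3
  Y(R12) = 0.07299 S between n1,n3
  Y(R13) = 0.0001067 S between n2,n3
  Y(R14) = 0.07937 S between n0,n2
  Y(R15) = 0.007634 S between n0,n2
  Ip: injects 0.00349 A into n4 (from n0)
Assemble and solve the 4×4 MNA system:
  V(n1)=0.007389  V(n2)=0.005212  V(n3)=0.007939  V(n4)=0.08733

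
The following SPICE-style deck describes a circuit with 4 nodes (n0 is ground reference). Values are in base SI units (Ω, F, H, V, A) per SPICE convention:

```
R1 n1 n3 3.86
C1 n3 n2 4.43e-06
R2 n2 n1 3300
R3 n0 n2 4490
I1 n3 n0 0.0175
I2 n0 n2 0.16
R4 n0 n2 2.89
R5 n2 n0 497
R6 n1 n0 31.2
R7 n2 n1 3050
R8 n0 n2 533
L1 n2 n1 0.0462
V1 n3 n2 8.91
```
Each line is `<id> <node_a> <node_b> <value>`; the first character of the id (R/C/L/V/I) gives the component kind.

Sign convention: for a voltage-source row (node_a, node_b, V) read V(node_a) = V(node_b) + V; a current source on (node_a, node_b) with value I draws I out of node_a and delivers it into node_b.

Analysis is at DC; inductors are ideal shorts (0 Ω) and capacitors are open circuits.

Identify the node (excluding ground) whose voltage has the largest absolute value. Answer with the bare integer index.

3

Element admittances at DC:
  Y(R1) = 0.2591 S between n1,n3
  Y(C1) = 0.000 S between n3,n2
  Y(R2) = 0.0003030 S between n2,n1
  Y(R3) = 0.0002227 S between n0,n2
  I1: injects 0.0175 A into n0 (from n3)
  I2: injects 0.16 A into n2 (from n0)
  Y(R4) = 0.3460 S between n0,n2
  Y(R5) = 0.002012 S between n2,n0
  Y(R6) = 0.03205 S between n1,n0
  Y(R7) = 0.0003279 S between n2,n1
  Y(R8) = 0.001876 S between n0,n2
  L1: short n2↔n1 (DC inductor)
  V1: constraint V(n3)−V(n2) = 8.91
Assemble and solve the 5×5 MNA system:
  V(n1)=0.3729  V(n2)=0.3729  V(n3)=9.283
  i(L1)=-2.296  i(V1)=-2.326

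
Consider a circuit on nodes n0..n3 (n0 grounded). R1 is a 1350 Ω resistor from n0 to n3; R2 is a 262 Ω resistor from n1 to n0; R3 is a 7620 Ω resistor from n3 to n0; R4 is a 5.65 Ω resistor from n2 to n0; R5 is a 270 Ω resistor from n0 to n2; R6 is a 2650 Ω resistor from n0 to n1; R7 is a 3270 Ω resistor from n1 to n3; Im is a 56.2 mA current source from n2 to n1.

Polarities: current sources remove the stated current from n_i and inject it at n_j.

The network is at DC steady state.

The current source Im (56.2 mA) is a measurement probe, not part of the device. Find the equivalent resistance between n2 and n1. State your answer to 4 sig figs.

MNA unknowns: 3 node voltages V₁..V_3
R1: Y=0.0007407 on G[0,3]
R2: Y=0.003817 on G[1,0]
R3: Y=0.0001312 on G[3,0]
R4: Y=0.1770 on G[2,0]
R5: Y=0.003704 on G[0,2]
R6: Y=0.0003774 on G[0,1]
R7: Y=0.0003058 on G[1,3]
Im: z[2]−=0.0562, z[1]+=0.0562
solve → V1=12.71, V2=-0.3110, V3=3.301

R_eq = 231.7 Ω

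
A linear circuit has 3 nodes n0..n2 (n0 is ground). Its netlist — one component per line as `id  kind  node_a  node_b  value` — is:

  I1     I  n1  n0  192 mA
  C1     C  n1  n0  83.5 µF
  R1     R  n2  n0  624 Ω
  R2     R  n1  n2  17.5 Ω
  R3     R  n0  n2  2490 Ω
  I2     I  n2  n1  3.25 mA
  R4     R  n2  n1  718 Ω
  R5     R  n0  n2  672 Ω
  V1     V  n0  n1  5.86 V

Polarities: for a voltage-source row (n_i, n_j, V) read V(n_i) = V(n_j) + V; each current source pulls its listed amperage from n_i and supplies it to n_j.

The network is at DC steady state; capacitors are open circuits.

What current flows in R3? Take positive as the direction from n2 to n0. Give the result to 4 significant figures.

Apply KCL at each of the 2 non-ground nodes and solve the resulting linear system.
Node n1: branches {I1, C1, R2, I2, R4, V1} → V_1 = -5.860
Node n2: branches {R1, R2, R3, I2, R4, R5} → V_2 = -5.582
Source currents: i(V1)=0.1725

-0.002242 A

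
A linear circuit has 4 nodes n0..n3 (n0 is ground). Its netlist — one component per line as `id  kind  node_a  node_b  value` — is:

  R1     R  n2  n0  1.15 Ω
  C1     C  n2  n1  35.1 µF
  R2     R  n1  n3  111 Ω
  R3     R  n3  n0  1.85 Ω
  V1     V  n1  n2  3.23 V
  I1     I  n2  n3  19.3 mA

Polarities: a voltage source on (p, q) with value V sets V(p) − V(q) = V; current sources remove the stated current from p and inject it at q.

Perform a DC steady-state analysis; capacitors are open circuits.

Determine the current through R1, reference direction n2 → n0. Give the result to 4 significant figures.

-0.04713 A

Apply KCL at each of the 3 non-ground nodes and solve the resulting linear system.
Node n1: branches {C1, R2, V1} → V_1 = 3.176
Node n2: branches {R1, C1, V1, I1} → V_2 = -0.05419
Node n3: branches {R2, R3, I1} → V_3 = 0.08718
Source currents: i(V1)=-0.02783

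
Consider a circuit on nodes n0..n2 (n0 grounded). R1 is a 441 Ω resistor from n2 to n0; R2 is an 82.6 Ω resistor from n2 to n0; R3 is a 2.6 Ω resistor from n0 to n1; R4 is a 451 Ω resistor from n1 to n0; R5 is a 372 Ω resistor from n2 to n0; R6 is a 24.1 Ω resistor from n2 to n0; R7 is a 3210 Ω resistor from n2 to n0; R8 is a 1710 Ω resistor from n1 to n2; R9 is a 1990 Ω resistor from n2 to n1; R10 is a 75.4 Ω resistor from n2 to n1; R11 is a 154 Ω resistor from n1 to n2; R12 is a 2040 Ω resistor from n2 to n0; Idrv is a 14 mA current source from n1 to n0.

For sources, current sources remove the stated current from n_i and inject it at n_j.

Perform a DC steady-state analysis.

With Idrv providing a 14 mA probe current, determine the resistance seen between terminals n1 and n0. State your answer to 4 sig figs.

R_eq = 2.486 Ω

MNA unknowns: 2 node voltages V₁..V_2
R1: Y=0.002268 on G[2,0]
R2: Y=0.01211 on G[2,0]
R3: Y=0.3846 on G[0,1]
R4: Y=0.002217 on G[1,0]
R5: Y=0.002688 on G[2,0]
R6: Y=0.04149 on G[2,0]
R7: Y=0.0003115 on G[2,0]
R8: Y=0.0005848 on G[1,2]
R9: Y=0.0005025 on G[2,1]
R10: Y=0.01326 on G[2,1]
R11: Y=0.006494 on G[1,2]
R12: Y=0.0004902 on G[2,0]
Idrv: z[1]−=0.014, z[0]+=0.014
solve → V1=-0.03480, V2=-0.009045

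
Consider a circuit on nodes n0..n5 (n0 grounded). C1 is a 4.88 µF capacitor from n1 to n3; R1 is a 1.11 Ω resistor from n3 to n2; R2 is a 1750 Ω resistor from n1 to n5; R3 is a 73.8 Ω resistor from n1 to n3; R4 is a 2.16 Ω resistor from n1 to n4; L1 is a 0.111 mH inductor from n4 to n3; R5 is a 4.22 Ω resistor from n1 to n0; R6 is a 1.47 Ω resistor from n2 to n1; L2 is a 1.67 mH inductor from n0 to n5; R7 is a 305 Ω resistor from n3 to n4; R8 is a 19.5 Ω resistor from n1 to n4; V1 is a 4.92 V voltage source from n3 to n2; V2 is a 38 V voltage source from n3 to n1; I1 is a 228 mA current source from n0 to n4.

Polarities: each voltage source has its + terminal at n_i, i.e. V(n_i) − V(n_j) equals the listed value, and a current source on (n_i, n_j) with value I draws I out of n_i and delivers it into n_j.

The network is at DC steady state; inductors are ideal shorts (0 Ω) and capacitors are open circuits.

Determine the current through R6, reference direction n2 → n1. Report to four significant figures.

22.50 A

Element admittances at DC:
  Y(C1) = 0.000 S between n1,n3
  Y(R1) = 0.9009 S between n3,n2
  Y(R2) = 0.0005714 S between n1,n5
  Y(R3) = 0.01355 S between n1,n3
  Y(R4) = 0.4630 S between n1,n4
  L1: short n4↔n3 (DC inductor)
  Y(R5) = 0.2370 S between n1,n0
  Y(R6) = 0.6803 S between n2,n1
  L2: short n0↔n5 (DC inductor)
  Y(R7) = 0.003279 S between n3,n4
  Y(R8) = 0.05128 S between n1,n4
  V1: constraint V(n3)−V(n2) = 4.92
  V2: constraint V(n3)−V(n1) = 38
  I1: injects 0.228 A into n4 (from n0)
Assemble and solve the 9×9 MNA system:
  V(n1)=0.9598  V(n2)=34.04  V(n3)=38.96  V(n4)=38.96  V(n5)=0.000
  i(L1)=-19.31  i(L2)=-0.0005485  i(V1)=18.07  i(V2)=-42.33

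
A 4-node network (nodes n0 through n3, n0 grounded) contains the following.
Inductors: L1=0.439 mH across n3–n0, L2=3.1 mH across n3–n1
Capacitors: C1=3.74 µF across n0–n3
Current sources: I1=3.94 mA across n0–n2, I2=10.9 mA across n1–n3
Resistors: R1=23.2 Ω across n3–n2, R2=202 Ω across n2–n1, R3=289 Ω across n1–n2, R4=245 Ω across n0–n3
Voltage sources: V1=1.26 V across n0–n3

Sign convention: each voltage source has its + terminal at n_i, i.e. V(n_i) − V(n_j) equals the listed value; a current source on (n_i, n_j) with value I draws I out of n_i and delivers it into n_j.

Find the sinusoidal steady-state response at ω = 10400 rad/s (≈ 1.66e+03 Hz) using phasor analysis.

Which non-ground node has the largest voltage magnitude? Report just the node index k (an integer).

1

Element admittances at ω=10400 rad/s:
  Y(L1) = 0.000-0.2190j S between n3,n0
  Y(C1) = 0.000+0.03890j S between n0,n3
  I1: injects 0.00394 A into n2 (from n0)
  Y(L2) = 0.000-0.03102j S between n3,n1
  Y(R1) = 0.04310+0.000j S between n3,n2
  Y(R2) = 0.004950+0.000j S between n2,n1
  Y(R3) = 0.003460+0.000j S between n1,n2
  Y(R4) = 0.004082+0.000j S between n0,n3
  I2: injects 0.0109 A into n3 (from n1)
  V1: constraint V(n0)−V(n3) = 1.26
Assemble and solve the 4×4 MNA system:
  V(n1)=-1.331-0.3145j  V(n2)=-1.195-0.05135j  V(n3)=-1.260+0.000j
  i(V1)=-0.009083+0.2270j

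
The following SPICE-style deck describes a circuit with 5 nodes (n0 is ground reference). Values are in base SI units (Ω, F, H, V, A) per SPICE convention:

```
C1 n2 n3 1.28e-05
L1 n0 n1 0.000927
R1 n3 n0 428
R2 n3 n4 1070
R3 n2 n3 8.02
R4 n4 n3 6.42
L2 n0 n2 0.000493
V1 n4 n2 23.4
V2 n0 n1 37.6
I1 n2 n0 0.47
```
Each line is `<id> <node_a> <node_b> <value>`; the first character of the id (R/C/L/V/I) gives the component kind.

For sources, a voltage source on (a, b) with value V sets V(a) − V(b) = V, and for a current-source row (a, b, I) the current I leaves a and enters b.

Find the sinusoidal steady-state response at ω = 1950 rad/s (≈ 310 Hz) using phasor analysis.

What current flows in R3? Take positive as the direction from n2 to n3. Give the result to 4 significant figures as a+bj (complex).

-1.599+0.1402j A

Element admittances at ω=1950 rad/s:
  Y(C1) = 0.000+0.02496j S between n2,n3
  Y(L1) = 0.000-0.5532j S between n0,n1
  Y(R1) = 0.002336+0.000j S between n3,n0
  Y(R2) = 0.0009346+0.000j S between n3,n4
  Y(R3) = 0.1247+0.000j S between n2,n3
  Y(R4) = 0.1558+0.000j S between n4,n3
  Y(L2) = 0.000-1.040j S between n0,n2
  V1: constraint V(n4)−V(n2) = 23.4
  V2: constraint V(n0)−V(n1) = 37.6
  I1: injects 0.47 A into n0 (from n2)
Assemble and solve the 6×6 MNA system:
  V(n1)=-37.60+0.000j  V(n2)=-0.003605-0.4806j  V(n3)=12.82-1.605j  V(n4)=23.40-0.4806j
  i(V1)=-1.657-0.1762j  i(V2)=0.000+20.80j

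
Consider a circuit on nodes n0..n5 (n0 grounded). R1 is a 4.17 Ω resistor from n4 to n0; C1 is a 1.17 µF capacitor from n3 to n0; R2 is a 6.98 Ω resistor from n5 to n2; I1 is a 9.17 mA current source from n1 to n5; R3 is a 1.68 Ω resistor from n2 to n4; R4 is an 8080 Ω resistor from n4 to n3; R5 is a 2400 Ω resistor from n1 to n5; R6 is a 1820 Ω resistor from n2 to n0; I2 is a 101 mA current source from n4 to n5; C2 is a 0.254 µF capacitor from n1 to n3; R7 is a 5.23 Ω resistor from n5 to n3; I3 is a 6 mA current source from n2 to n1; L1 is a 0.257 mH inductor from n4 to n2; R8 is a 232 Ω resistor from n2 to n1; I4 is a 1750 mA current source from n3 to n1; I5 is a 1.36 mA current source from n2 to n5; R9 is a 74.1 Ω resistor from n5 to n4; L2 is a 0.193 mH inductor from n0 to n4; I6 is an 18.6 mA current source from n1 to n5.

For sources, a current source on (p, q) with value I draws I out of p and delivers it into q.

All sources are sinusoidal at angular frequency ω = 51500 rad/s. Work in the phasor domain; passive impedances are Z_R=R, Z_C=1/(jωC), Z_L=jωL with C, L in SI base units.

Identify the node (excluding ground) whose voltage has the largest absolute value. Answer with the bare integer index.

1

Element admittances at ω=51500 rad/s:
  Y(R1) = 0.2398+0.000j S between n4,n0
  Y(C1) = 0.000+0.06026j S between n3,n0
  Y(R2) = 0.1433+0.000j S between n5,n2
  I1: injects 0.00917 A into n5 (from n1)
  Y(R3) = 0.5952+0.000j S between n2,n4
  Y(R4) = 0.0001238+0.000j S between n4,n3
  Y(R5) = 0.0004167+0.000j S between n1,n5
  Y(R6) = 0.0005495+0.000j S between n2,n0
  I2: injects 0.101 A into n5 (from n4)
  Y(C2) = 0.000+0.01308j S between n1,n3
  Y(R7) = 0.1912+0.000j S between n5,n3
  I3: injects 0.006 A into n1 (from n2)
  Y(L1) = 0.000-0.07555j S between n4,n2
  Y(R8) = 0.004310+0.000j S between n2,n1
  I4: injects 1.75 A into n1 (from n3)
  I5: injects 0.00136 A into n5 (from n2)
  Y(R9) = 0.01350+0.000j S between n5,n4
  Y(L2) = 0.000-0.1006j S between n0,n4
  I6: injects 0.0186 A into n5 (from n1)
Assemble and solve the 5×5 MNA system:
  V(n1)=43.37-113.3j  V(n2)=1.558-0.4326j  V(n3)=2.511+3.724j  V(n4)=1.017-0.2030j  V(n5)=2.484+1.723j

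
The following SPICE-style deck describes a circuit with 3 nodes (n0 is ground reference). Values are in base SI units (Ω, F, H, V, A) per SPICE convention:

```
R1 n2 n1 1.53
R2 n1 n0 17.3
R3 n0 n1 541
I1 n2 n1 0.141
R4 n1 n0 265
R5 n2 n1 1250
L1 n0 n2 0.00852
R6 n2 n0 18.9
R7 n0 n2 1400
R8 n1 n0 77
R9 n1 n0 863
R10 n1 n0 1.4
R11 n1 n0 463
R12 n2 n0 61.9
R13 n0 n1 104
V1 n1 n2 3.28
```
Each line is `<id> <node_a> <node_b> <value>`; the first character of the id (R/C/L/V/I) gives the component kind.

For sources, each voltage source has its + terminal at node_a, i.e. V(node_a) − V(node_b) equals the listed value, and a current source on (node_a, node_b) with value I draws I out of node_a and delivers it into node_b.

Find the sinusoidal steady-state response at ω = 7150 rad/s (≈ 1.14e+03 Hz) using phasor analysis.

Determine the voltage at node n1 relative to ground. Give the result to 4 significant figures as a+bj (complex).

0.2631-0.05670j V

Element admittances at ω=7150 rad/s:
  Y(R1) = 0.6536+0.000j S between n2,n1
  Y(R2) = 0.05780+0.000j S between n1,n0
  Y(R3) = 0.001848+0.000j S between n0,n1
  I1: injects 0.141 A into n1 (from n2)
  Y(R4) = 0.003774+0.000j S between n1,n0
  Y(R5) = 0.0008000+0.000j S between n2,n1
  Y(L1) = 0.000-0.01642j S between n0,n2
  Y(R6) = 0.05291+0.000j S between n2,n0
  Y(R7) = 0.0007143+0.000j S between n0,n2
  Y(R8) = 0.01299+0.000j S between n1,n0
  Y(R9) = 0.001159+0.000j S between n1,n0
  Y(R10) = 0.7143+0.000j S between n1,n0
  Y(R11) = 0.002160+0.000j S between n1,n0
  Y(R12) = 0.01616+0.000j S between n2,n0
  Y(R13) = 0.009615+0.000j S between n0,n1
  V1: constraint V(n1)−V(n2) = 3.28
Assemble and solve the 3×3 MNA system:
  V(n1)=0.2631-0.05670j  V(n2)=-3.017-0.05670j
  i(V1)=-2.217+0.04557j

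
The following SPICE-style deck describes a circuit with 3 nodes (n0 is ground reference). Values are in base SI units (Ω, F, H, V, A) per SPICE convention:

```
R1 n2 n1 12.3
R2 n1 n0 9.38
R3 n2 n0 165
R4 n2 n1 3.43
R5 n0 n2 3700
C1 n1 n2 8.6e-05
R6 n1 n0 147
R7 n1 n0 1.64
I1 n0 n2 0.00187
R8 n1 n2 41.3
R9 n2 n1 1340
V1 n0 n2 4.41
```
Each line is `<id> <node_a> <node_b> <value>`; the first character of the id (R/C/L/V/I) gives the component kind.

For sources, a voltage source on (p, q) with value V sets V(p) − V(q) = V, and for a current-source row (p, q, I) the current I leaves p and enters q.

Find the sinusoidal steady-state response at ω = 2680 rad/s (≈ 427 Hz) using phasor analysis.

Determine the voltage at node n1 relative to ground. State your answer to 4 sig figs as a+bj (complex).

-1.680-0.5612j V

Element admittances at ω=2680 rad/s:
  Y(R1) = 0.08130+0.000j S between n2,n1
  Y(R2) = 0.1066+0.000j S between n1,n0
  Y(R3) = 0.006061+0.000j S between n2,n0
  Y(R4) = 0.2915+0.000j S between n2,n1
  Y(R5) = 0.0002703+0.000j S between n0,n2
  Y(C1) = 0.000+0.2305j S between n1,n2
  Y(R6) = 0.006803+0.000j S between n1,n0
  Y(R7) = 0.6098+0.000j S between n1,n0
  I1: injects 0.00187 A into n2 (from n0)
  Y(R8) = 0.02421+0.000j S between n1,n2
  Y(R9) = 0.0007463+0.000j S between n2,n1
  V1: constraint V(n0)−V(n2) = 4.41
Assemble and solve the 3×3 MNA system:
  V(n1)=-1.680-0.5612j  V(n2)=-4.410+0.000j
  i(V1)=-1.245-0.4059j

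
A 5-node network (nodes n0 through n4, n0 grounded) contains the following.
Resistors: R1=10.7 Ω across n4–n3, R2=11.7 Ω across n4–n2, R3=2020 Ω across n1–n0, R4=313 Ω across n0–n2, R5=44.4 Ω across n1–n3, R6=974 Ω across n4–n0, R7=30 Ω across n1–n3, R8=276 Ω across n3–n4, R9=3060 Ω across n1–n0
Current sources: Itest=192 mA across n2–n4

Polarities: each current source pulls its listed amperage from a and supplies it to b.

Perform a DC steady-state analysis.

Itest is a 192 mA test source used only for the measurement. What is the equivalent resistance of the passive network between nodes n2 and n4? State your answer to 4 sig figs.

Apply KCL at each of the 4 non-ground nodes and solve the resulting linear system.
Node n1: branches {R3, R5, R7, R9} → V_1 = 1.377
Node n2: branches {R2, R4, Itest} → V_2 = -0.8071
Node n3: branches {R1, R5, R7, R8} → V_3 = 1.397
Node n4: branches {R1, R2, R6, R8, Itest} → V_4 = 1.409

R_eq = 11.54 Ω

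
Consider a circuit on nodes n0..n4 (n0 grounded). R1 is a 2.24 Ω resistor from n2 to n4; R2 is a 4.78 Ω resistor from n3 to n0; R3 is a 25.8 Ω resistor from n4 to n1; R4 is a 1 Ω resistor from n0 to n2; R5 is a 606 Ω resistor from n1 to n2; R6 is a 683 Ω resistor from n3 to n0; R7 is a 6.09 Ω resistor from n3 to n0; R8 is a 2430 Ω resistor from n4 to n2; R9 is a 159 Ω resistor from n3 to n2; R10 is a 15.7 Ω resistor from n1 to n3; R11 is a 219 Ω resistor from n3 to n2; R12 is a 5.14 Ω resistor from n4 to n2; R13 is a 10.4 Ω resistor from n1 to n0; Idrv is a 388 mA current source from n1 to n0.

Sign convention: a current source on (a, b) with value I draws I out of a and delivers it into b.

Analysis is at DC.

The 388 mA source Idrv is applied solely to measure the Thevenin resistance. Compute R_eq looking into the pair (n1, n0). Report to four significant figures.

R_eq = 5.333 Ω

MNA unknowns: 4 node voltages V₁..V_4
R1: Y=0.4464 on G[2,4]
R2: Y=0.2092 on G[3,0]
R3: Y=0.03876 on G[4,1]
R4: Y=1.000 on G[0,2]
R5: Y=0.001650 on G[1,2]
R6: Y=0.001464 on G[3,0]
R7: Y=0.1642 on G[3,0]
R8: Y=0.0004115 on G[4,2]
R9: Y=0.006289 on G[3,2]
R10: Y=0.06369 on G[1,3]
R11: Y=0.004566 on G[3,2]
R12: Y=0.1946 on G[4,2]
R13: Y=0.09615 on G[1,0]
Idrv: z[1]−=0.388, z[0]+=0.388
solve → V1=-2.069, V2=-0.07840, V3=-0.2951, V4=-0.1918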